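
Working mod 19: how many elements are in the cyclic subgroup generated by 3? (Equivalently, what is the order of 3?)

The order of 3 must divide p − 1 = 18 = 2 · 3^2.
Divisors: 1, 2, 3, 6, 9, 18.
Check each in increasing order: 3^1 ≡ 3;  3^2 ≡ 9;  3^3 ≡ 8;  3^6 ≡ 7;  3^9 ≡ 18;  3^18 ≡ 1.
Smallest exponent giving 1 is 18.

18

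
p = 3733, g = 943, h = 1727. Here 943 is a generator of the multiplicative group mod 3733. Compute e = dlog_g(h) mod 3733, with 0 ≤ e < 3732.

1602

Baby-step giant-step with m = ceil(sqrt(3732)) = 62.
Baby table (943^j mod 3733 for j=0..61):
  0:1  1:943  2:795  3:3085  4:1148  5:3727  6:1808  7:2696
  8:155  9:578  10:36  11:351  12:2489  13:2803  14:265  15:3517
  16:1627  17:3731  18:1847  19:2143  20:1296  21:1437  22:12  23:117
  24:2074  25:3423  26:2577  27:3661  28:3031  29:2488  30:1860  31:3203
  32:432  33:479  34:4  35:39  36:3180  37:1141  38:859  39:3709
  40:3499  41:3318  42:620  43:2312  44:144  45:1404  46:2490  47:13
  48:1060  49:2869  50:2775  51:3725  52:3655  53:1106  54:1451  55:2015
  56:48  57:468  58:830  59:2493  60:2842  61:3445
Giant step factor: 943^(-62) ≡ 113 (mod 3733).
Scan 1727·113^i mod 3733 for i = 0, 1, …:
  i=0: 1727   i=1: 1035   i=2: 1232   i=3: 1095
  i=4: 546   i=5: 1970   i=6: 2363   i=7: 1976
  i=8: 3041   i=9: 197     …   i=24: 2510
  i=25: 3655
Match at i=25, j=52: e = 25·62 + 52 = 1602.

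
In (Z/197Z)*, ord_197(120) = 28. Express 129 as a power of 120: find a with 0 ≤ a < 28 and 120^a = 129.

Successive powers of 120 modulo 197:
  120^0=1  120^1=120  120^2=19  120^3=113  120^4=164  120^5=177
  120^6=161  120^7=14  120^8=104  120^9=69  120^10=6  120^11=129
So 120^11 ≡ 129 (mod 197), giving a = 11.

11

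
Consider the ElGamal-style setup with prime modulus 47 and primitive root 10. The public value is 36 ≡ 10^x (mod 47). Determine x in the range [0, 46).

4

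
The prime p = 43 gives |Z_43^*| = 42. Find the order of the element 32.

14

The order of 32 must divide p − 1 = 42 = 2 · 3 · 7.
Divisors: 1, 2, 3, 6, 7, 14, 21, 42.
Check each in increasing order: 32^1 ≡ 32;  32^2 ≡ 35;  32^3 ≡ 2;  32^6 ≡ 4;  32^7 ≡ 42;  32^14 ≡ 1.
Smallest exponent giving 1 is 14.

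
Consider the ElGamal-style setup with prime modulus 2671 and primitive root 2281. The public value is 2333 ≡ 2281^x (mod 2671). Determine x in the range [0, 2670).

Baby-step giant-step with m = ceil(sqrt(2670)) = 52.
Baby table (2281^j mod 2671 for j=0..51):
  0:1  1:2281  2:2524  3:1239  4:241  5:2166  6:1967  7:2118
  8:1990  9:1161  10:1280  11:277  12:1481  13:2017  14:1315  15:2653
  16:1678  17:2646  18:1737  19:1004  20:1077  21:1988  22:1941  23:1574
  24:470  25:999  26:356  27:52  28:1088  29:369  30:324  31:1848
  32:450  33:786  34:625  35:1982  36:1610  37:2456  38:1049  39:2224
  40:715  41:1605  42:1735  43:1784  44:1371  45:2181  46:1459  47:2584
  48:1878  49:2105  50:1718  51:401
Giant step factor: 2281^(-52) ≡ 724 (mod 2671).
Scan 2333·724^i mod 2671 for i = 0, 1, …:
  i=0: 2333   i=1: 1020   i=2: 1284   i=3: 108
  i=4: 733   i=5: 1834   i=6: 329   i=7: 477
  i=8: 789   i=9: 2313     …   i=24: 822
  i=25: 2166
Match at i=25, j=5: x = 25·52 + 5 = 1305.

1305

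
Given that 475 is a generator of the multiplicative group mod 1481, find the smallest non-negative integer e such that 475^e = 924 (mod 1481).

1128

Baby-step giant-step with m = ceil(sqrt(1480)) = 39.
Baby table (475^j mod 1481 for j=0..38):
  0:1  1:475  2:513  3:791  4:1032  5:1470  6:699  7:281
  8:185  9:496  10:121  11:1197  12:1352  13:927  14:468  15:150
  16:162  17:1419  18:170  19:776  20:1312  21:1180  22:682  23:1092
  24:350  25:378  26:349  27:1384  28:1317  29:593  30:285  31:604
  32:1067  33:323  34:882  35:1308  36:761  37:111  38:890
Giant step factor: 475^(-39) ≡ 510 (mod 1481).
Scan 924·510^i mod 1481 for i = 0, 1, …:
  i=0: 924   i=1: 282   i=2: 163   i=3: 194
  i=4: 1194   i=5: 249   i=6: 1105   i=7: 770
  i=8: 235   i=9: 1370     …   i=27: 1044
  i=28: 761
Match at i=28, j=36: e = 28·39 + 36 = 1128.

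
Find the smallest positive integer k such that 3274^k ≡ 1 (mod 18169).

18168

The order of 3274 must divide p − 1 = 18168 = 2^3 · 3 · 757.
Divisors: 1, 2, 3, 4, 6, 8, 12, 24, 757, 1514, 2271, 3028, 4542, 6056, 9084, 18168.
Check each in increasing order: 3274^1 ≡ 3274;  3274^2 ≡ 17535;  3274^3 ≡ 13719;  3274^4 ≡ 2238;  3274^6 ≡ 16459;  3274^8 ≡ 12169;  3274^12 ≡ 17060;  3274^24 ≡ 12558;  3274^757 ≡ 13949;  3274^1514 ≡ 2780;  3274^2271 ≡ 5574;  3274^3028 ≡ 6575;  3274^4542 ≡ 486;  3274^6056 ≡ 6574;  3274^9084 ≡ 18168;  3274^18168 ≡ 1.
Smallest exponent giving 1 is 18168.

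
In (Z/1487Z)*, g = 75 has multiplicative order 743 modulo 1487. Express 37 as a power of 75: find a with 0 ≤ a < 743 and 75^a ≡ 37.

Baby-step giant-step with m = ceil(sqrt(743)) = 28.
Baby table (75^j mod 1487 for j=0..27):
  0:1  1:75  2:1164  3:1054  4:239  5:81  6:127  7:603
  8:615  9:28  10:613  11:1365  12:1259  13:744  14:781  15:582
  16:527  17:863  18:784  19:807  20:1045  21:1051  22:14  23:1050
  24:1426  25:1373  26:372  27:1134
Giant step factor: 75^(-28) ≡ 511 (mod 1487).
Scan 37·511^i mod 1487 for i = 0, 1, …:
  i=0: 37   i=1: 1063   i=2: 438   i=3: 768
  i=4: 1367   i=5: 1134
Match at i=5, j=27: a = 5·28 + 27 = 167.

167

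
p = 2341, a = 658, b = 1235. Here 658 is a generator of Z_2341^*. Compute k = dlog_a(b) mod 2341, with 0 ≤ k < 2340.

390

Baby-step giant-step with m = ceil(sqrt(2340)) = 49.
Baby table (658^j mod 2341 for j=0..48):
  0:1  1:658  2:2220  3:2317  4:595  5:563  6:576  7:2107
  8:534  9:222  10:934  11:1230  12:1695  13:994  14:913  15:1458
  16:1895  17:1498  18:123  19:1340  20:1504  21:1730  22:614  23:1360
  24:618  25:1651  26:134  27:1555  28:173  29:1466  30:136  31:530
  32:2272  33:1418  34:1326  35:1656  36:1083  37:950  38:53  39:2100
  40:610  41:1069  42:1102  43:1747  44:95  45:1644  46:210  47:61
  48:341
Giant step factor: 658^(-49) ≡ 1589 (mod 2341).
Scan 1235·1589^i mod 2341 for i = 0, 1, …:
  i=0: 1235   i=1: 657   i=2: 2228   i=3: 700
  i=4: 325   i=5: 1405   i=6: 1572   i=7: 61
Match at i=7, j=47: k = 7·49 + 47 = 390.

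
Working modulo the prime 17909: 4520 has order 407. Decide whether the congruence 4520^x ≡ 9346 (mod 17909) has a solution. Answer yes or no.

yes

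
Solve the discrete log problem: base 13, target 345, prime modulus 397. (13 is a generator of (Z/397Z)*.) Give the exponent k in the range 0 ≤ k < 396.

145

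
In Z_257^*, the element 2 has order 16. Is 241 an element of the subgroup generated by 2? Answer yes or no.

⟨2⟩ has order 16; its elements mod 257 are {1, 2, 4, 8, 16, 32, 64, 128, 129, 193, 225, 241, 249, 253, 255, 256}.
241 is in this set.

yes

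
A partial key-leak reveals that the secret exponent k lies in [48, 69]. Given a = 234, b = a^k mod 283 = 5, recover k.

59

Compute 234^48 mod 283 = 175, then multiply by 234 repeatedly:
  234^48=175  234^49=198  234^50=203  234^51=241  234^52=77
  234^53=189  234^54=78  234^55=140  234^56=215  234^57=219
  234^58=23  234^59=5
Found 5 at exponent 59.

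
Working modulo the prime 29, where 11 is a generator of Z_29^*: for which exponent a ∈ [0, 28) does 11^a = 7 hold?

Successive powers of 11 modulo 29:
  11^0=1  11^1=11  11^2=5  11^3=26  11^4=25  11^5=14
  11^6=9  11^7=12  11^8=16  11^9=2  11^10=22  11^11=10
  11^12=23  11^13=21  11^14=28  11^15=18  11^16=24  11^17=3
  11^18=4  11^19=15  11^20=20  11^21=17  11^22=13  11^23=27
  11^24=7
So 11^24 ≡ 7 (mod 29), giving a = 24.

24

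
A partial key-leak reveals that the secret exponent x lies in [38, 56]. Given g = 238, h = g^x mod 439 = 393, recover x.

38

Compute 238^38 mod 439 = 393, then multiply by 238 repeatedly:
  238^38=393
Found 393 at exponent 38.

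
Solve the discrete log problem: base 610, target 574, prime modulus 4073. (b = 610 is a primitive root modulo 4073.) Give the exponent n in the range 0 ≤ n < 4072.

2930

Baby-step giant-step with m = ceil(sqrt(4072)) = 64.
Baby table (610^j mod 4073 for j=0..63):
  0:1  1:610  2:1457  3:856  4:816  5:854  6:3669  7:2013
  8:1957  9:381  10:249  11:1189  12:296  13:1348  14:3607  15:850
  16:1229  17:258  18:2606  19:1190  20:906  21:2805  22:390  23:1666
  24:2083  25:3927  26:546  27:3147  28:1287  29:3054  30:1579  31:1962
  32:3431  33:3461  34:1396  35:303  36:1545  37:1587  38:2769  39:2868
  40:2163  41:3851  42:3062  43:2386  44:1399  45:2133  46:1843  47:82
  48:1144  49:1357  50:951  51:1744  52:787  53:3529  54:2146  55:1627
  56:2731  57:53  58:3819  59:3907  60:565  61:2518  62:459  63:3026
Giant step factor: 610^(-64) ≡ 3141 (mod 4073).
Scan 574·3141^i mod 4073 for i = 0, 1, …:
  i=0: 574   i=1: 2668   i=2: 2027   i=3: 708
  i=4: 4043   i=5: 3522   i=6: 334   i=7: 2333
  i=8: 626   i=9: 3080     …   i=44: 2809
  i=45: 951
Match at i=45, j=50: n = 45·64 + 50 = 2930.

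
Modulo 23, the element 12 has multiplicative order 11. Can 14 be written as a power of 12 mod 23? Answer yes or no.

no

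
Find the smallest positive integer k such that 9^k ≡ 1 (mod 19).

9

The order of 9 must divide p − 1 = 18 = 2 · 3^2.
Divisors: 1, 2, 3, 6, 9, 18.
Check each in increasing order: 9^1 ≡ 9;  9^2 ≡ 5;  9^3 ≡ 7;  9^6 ≡ 11;  9^9 ≡ 1.
Smallest exponent giving 1 is 9.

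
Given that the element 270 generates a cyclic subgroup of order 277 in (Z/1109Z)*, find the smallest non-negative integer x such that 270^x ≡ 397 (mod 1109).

244

Baby-step giant-step with m = ceil(sqrt(277)) = 17.
Baby table (270^j mod 1109 for j=0..16):
  0:1  1:270  2:815  3:468  4:1043  5:1033  6:551  7:164
  8:1029  9:580  10:231  11:266  12:844  13:535  14:280  15:188
  16:855
Giant step factor: 270^(-17) ≡ 81 (mod 1109).
Scan 397·81^i mod 1109 for i = 0, 1, …:
  i=0: 397   i=1: 1105   i=2: 785   i=3: 372
  i=4: 189   i=5: 892   i=6: 167   i=7: 219
  i=8: 1104   i=9: 704     …   i=13: 486
  i=14: 551
Match at i=14, j=6: x = 14·17 + 6 = 244.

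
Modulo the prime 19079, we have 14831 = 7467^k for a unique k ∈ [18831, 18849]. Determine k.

18848

Compute 7467^18831 mod 19079 = 1476, then multiply by 7467 repeatedly:
  7467^18831=1476  7467^18832=12709  7467^18833=18236  7467^18834=1389  7467^18835=11766
  7467^18836=17006  7467^18837=13057  7467^18838=2929  7467^18839=6309  7467^18840=3252
  7467^18841=14196  7467^18842=17687  7467^18843=3991  7467^18844=18478  7467^18845=14977
  7467^18846=11240  7467^18847=559  7467^18848=14831
Found 14831 at exponent 18848.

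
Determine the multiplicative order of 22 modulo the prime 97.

The order of 22 must divide p − 1 = 96 = 2^5 · 3.
Divisors: 1, 2, 3, 4, 6, 8, 12, 16, 24, 32, 48, 96.
Check each in increasing order: 22^1 ≡ 22;  22^2 ≡ 96;  22^3 ≡ 75;  22^4 ≡ 1.
Smallest exponent giving 1 is 4.

4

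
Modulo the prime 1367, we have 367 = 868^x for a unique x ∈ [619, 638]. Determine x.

624

Compute 868^619 mod 1367 = 598, then multiply by 868 repeatedly:
  868^619=598  868^620=971  868^621=756  868^622=48  868^623=654
  868^624=367
Found 367 at exponent 624.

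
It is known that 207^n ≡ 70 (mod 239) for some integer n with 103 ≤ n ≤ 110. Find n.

107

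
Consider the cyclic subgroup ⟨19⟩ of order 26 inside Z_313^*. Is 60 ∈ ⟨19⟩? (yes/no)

no

60 ∈ ⟨19⟩ iff 60^26 ≡ 1 (mod 313), since |⟨19⟩| = 26.
60^26 mod 313 = 29.
Since 29 ≠ 1, 60 does not lie in the subgroup.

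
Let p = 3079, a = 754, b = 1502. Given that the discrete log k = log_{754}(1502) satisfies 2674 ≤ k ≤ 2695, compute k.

2686

Compute 754^2674 mod 3079 = 704, then multiply by 754 repeatedly:
  754^2674=704  754^2675=1228  754^2676=2212  754^2677=2109  754^2678=1422
  754^2679=696  754^2680=1354  754^2681=1767  754^2682=2190  754^2683=916
  754^2684=968  754^2685=149  754^2686=1502
Found 1502 at exponent 2686.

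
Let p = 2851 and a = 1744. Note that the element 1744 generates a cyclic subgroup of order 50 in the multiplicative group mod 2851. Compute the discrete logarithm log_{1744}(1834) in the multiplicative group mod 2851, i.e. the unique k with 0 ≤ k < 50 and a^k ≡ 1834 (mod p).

47

Baby-step giant-step with m = ceil(sqrt(50)) = 8.
Baby table (1744^j mod 2851 for j=0..7):
  0:1  1:1744  2:2370  3:2181  4:430  5:107  6:1293  7:2702
Giant step factor: 1744^(-8) ≡ 1003 (mod 2851).
Scan 1834·1003^i mod 2851 for i = 0, 1, …:
  i=0: 1834   i=1: 607   i=2: 1558   i=3: 326
  i=4: 1964   i=5: 2702
Match at i=5, j=7: k = 5·8 + 7 = 47.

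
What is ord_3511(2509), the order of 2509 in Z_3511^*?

3510

The order of 2509 must divide p − 1 = 3510 = 2 · 3^3 · 5 · 13.
Divisors: 1, 2, 3, 5, 6, 9, 10, 13, 15, 18, 26, 27, 30, 39, 45, 54, 65, 78, 90, 117, 130, 135, 195, 234, 270, 351, 390, 585, 702, 1170, 1755, 3510.
Check each in increasing order: 2509^1 ≡ 2509;  2509^2 ≡ 3369;  2509^3 ≡ 1844;  2509^5 ≡ 1477;  2509^6 ≡ 1688;  2509^9 ≡ 1926;  2509^10 ≡ 1198;  2509^13 ≡ 693;  2509^15 ≡ 3413;  2509^18 ≡ 1860;  2509^26 ≡ 2753;  2509^27 ≡ 1140;  2509^30 ≡ 2582;  2509^39 ≡ 1356;  2509^45 ≡ 3267;  2509^54 ≡ 530;  2509^65 ≡ 875;  2509^78 ≡ 2483;  2509^90 ≡ 3360;  2509^117 ≡ 3410;  2509^130 ≡ 227;  2509^135 ≡ 1734;  2509^195 ≡ 2009;  2509^234 ≡ 3179;  2509^270 ≡ 1340;  2509^351 ≡ 1933;  2509^390 ≡ 1942;  2509^585 ≡ 757;  2509^702 ≡ 785;  2509^1170 ≡ 756;  2509^1755 ≡ 3510;  2509^3510 ≡ 1.
Smallest exponent giving 1 is 3510.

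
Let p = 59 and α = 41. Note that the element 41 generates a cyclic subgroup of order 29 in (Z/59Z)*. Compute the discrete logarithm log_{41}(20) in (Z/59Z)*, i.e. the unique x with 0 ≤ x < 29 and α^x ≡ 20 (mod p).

13

Successive powers of 41 modulo 59:
  41^0=1  41^1=41  41^2=29  41^3=9  41^4=15  41^5=25
  41^6=22  41^7=17  41^8=48  41^9=21  41^10=35  41^11=19
  41^12=12  41^13=20
So 41^13 ≡ 20 (mod 59), giving x = 13.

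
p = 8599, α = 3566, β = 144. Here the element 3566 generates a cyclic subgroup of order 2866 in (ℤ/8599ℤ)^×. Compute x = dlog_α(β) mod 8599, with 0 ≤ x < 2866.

684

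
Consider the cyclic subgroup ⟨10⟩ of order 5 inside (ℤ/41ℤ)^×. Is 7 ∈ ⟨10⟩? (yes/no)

no

⟨10⟩ has order 5; its elements mod 41 are {1, 10, 16, 18, 37}.
7 is not in this set.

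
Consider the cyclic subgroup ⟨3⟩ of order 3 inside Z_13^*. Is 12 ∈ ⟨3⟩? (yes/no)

⟨3⟩ has order 3; its elements mod 13 are {1, 3, 9}.
12 is not in this set.

no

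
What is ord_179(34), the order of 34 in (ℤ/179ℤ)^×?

The order of 34 must divide p − 1 = 178 = 2 · 89.
Divisors: 1, 2, 89, 178.
Check each in increasing order: 34^1 ≡ 34;  34^2 ≡ 82;  34^89 ≡ 178;  34^178 ≡ 1.
Smallest exponent giving 1 is 178.

178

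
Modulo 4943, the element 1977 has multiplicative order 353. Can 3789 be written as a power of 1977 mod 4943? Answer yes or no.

yes

3789 ∈ ⟨1977⟩ iff 3789^353 ≡ 1 (mod 4943), since |⟨1977⟩| = 353.
3789^353 mod 4943 = 1.
Since 1 = 1, 3789 lies in the subgroup.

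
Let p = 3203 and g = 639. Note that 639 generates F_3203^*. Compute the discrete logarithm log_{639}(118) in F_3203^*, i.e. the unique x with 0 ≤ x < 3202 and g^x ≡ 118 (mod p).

1774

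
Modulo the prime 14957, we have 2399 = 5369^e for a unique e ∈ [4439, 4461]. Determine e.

Compute 5369^4439 mod 14957 = 11059, then multiply by 5369 repeatedly:
  5369^4439=11059  5369^4440=11438  5369^4441=12137  5369^4442=10861  5369^4443=10323
  5369^4444=8502  5369^4445=13431  5369^4446=3342  5369^4447=9755  5369^4448=10138
  5369^4449=2399
Found 2399 at exponent 4449.

4449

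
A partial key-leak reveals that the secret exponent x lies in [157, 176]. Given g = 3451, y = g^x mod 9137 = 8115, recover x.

170

Compute 3451^157 mod 9137 = 8256, then multiply by 3451 repeatedly:
  3451^157=8256  3451^158=2290  3451^159=8422  3451^160=8662  3451^161=5435
  3451^162=7061  3451^163=8269  3451^164=1468  3451^165=4170  3451^166=9032
  3451^167=3125  3451^168=2715  3451^169=4040  3451^170=8115
Found 8115 at exponent 170.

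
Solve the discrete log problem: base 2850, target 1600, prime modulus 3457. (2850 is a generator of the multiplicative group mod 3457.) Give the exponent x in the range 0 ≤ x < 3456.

942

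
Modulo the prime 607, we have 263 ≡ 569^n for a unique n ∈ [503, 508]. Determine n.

503

Compute 569^503 mod 607 = 263, then multiply by 569 repeatedly:
  569^503=263
Found 263 at exponent 503.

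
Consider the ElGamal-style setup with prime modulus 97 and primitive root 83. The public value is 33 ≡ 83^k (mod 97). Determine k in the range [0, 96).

Baby-step giant-step with m = ceil(sqrt(96)) = 10.
Baby table (83^j mod 97 for j=0..9):
  0:1  1:83  2:2  3:69  4:4  5:41  6:8  7:82
  8:16  9:67
Giant step factor: 83^(-10) ≡ 94 (mod 97).
Scan 33·94^i mod 97 for i = 0, 1, …:
  i=0: 33   i=1: 95   i=2: 6   i=3: 79
  i=4: 54   i=5: 32   i=6: 1
Match at i=6, j=0: k = 6·10 + 0 = 60.

60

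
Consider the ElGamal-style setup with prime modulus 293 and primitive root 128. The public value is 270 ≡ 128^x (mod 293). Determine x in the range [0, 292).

Baby-step giant-step with m = ceil(sqrt(292)) = 18.
Baby table (128^j mod 293 for j=0..17):
  0:1  1:128  2:269  3:151  4:283  5:185  6:240  7:248
  8:100  9:201  10:237  11:157  12:172  13:41  14:267  15:188
  16:38  17:176
Giant step factor: 128^(-18) ≡ 71 (mod 293).
Scan 270·71^i mod 293 for i = 0, 1, …:
  i=0: 270   i=1: 125   i=2: 85   i=3: 175
  i=4: 119   i=5: 245   i=6: 108   i=7: 50
  i=8: 34   i=9: 70     …   i=13: 20
  i=14: 248
Match at i=14, j=7: x = 14·18 + 7 = 259.

259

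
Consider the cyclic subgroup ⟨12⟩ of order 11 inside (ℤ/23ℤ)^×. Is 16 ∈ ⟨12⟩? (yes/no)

yes

⟨12⟩ has order 11; its elements mod 23 are {1, 2, 3, 4, 6, 8, 9, 12, 13, 16, 18}.
16 is in this set.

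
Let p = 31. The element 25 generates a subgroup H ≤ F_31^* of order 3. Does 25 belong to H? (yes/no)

⟨25⟩ has order 3; its elements mod 31 are {1, 5, 25}.
25 is in this set.

yes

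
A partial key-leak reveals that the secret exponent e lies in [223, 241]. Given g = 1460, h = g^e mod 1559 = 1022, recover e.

235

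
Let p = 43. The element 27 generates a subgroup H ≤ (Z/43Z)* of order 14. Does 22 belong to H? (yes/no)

⟨27⟩ has order 14; its elements mod 43 are {1, 2, 4, 8, 11, 16, 21, 22, 27, 32, 35, 39, 41, 42}.
22 is in this set.

yes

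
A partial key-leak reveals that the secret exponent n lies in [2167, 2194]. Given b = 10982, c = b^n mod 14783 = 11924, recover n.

2170

Compute 10982^2167 mod 14783 = 3722, then multiply by 10982 repeatedly:
  10982^2167=3722  10982^2168=9  10982^2169=10140  10982^2170=11924
Found 11924 at exponent 2170.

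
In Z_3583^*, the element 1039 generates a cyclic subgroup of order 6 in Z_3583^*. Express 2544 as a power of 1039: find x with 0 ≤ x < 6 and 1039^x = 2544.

Successive powers of 1039 modulo 3583:
  1039^0=1  1039^1=1039  1039^2=1038  1039^3=3582  1039^4=2544
So 1039^4 ≡ 2544 (mod 3583), giving x = 4.

4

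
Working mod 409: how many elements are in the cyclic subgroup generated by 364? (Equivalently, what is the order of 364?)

51

The order of 364 must divide p − 1 = 408 = 2^3 · 3 · 17.
Divisors: 1, 2, 3, 4, 6, 8, 12, 17, 24, 34, 51, 68, 102, 136, 204, 408.
Check each in increasing order: 364^1 ≡ 364;  364^2 ≡ 389;  364^3 ≡ 82;  364^4 ≡ 400;  364^6 ≡ 180;  364^8 ≡ 81;  364^12 ≡ 89;  364^17 ≡ 53;  364^24 ≡ 150;  364^34 ≡ 355;  364^51 ≡ 1.
Smallest exponent giving 1 is 51.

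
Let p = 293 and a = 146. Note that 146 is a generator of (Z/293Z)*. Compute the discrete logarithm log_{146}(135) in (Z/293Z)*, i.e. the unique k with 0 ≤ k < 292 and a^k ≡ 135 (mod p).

Baby-step giant-step with m = ceil(sqrt(292)) = 18.
Baby table (146^j mod 293 for j=0..17):
  0:1  1:146  2:220  3:183  4:55  5:119  6:87  7:103
  8:95  9:99  10:97  11:98  12:244  13:171  14:61  15:116
  16:235  17:29
Giant step factor: 146^(-18) ≡ 202 (mod 293).
Scan 135·202^i mod 293 for i = 0, 1, …:
  i=0: 135   i=1: 21   i=2: 140   i=3: 152
  i=4: 232   i=5: 277   i=6: 284   i=7: 233
  i=8: 186   i=9: 68   i=10: 258   i=11: 255
  i=12: 235
Match at i=12, j=16: k = 12·18 + 16 = 232.

232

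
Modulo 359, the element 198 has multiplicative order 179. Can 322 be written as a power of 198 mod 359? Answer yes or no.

322 ∈ ⟨198⟩ iff 322^179 ≡ 1 (mod 359), since |⟨198⟩| = 179.
322^179 mod 359 = 358.
Since 358 ≠ 1, 322 does not lie in the subgroup.

no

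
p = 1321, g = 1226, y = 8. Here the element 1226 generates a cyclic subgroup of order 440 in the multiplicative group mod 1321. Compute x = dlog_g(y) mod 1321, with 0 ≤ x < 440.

286

Baby-step giant-step with m = ceil(sqrt(440)) = 21.
Baby table (1226^j mod 1321 for j=0..20):
  0:1  1:1226  2:1099  3:1275  4:407  5:965  6:795  7:1093
  8:524  9:418  10:1241  11:995  12:587  13:1038  14:465  15:739
  16:1129  17:1067  18:352  19:906  20:1116
Giant step factor: 1226^(-21) ≡ 237 (mod 1321).
Scan 8·237^i mod 1321 for i = 0, 1, …:
  i=0: 8   i=1: 575   i=2: 212   i=3: 46
  i=4: 334   i=5: 1219   i=6: 925   i=7: 1260
  i=8: 74   i=9: 365   i=10: 640   i=11: 1086
  i=12: 1108   i=13: 1038
Match at i=13, j=13: x = 13·21 + 13 = 286.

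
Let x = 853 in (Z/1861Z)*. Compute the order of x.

620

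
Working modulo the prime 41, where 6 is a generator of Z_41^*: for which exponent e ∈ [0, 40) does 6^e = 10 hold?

8

Successive powers of 6 modulo 41:
  6^0=1  6^1=6  6^2=36  6^3=11  6^4=25  6^5=27
  6^6=39  6^7=29  6^8=10
So 6^8 ≡ 10 (mod 41), giving e = 8.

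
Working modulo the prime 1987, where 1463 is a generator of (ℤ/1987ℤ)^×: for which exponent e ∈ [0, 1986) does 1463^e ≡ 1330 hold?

Baby-step giant-step with m = ceil(sqrt(1986)) = 45.
Baby table (1463^j mod 1987 for j=0..44):
  0:1  1:1463  2:370  3:846  4:1784  5:1061  6:396  7:1131
  8:1469  9:1200  10:1079  11:899  12:1830  13:801  14:1520  15:307
  16:79  17:331  18:1412  19:1263  20:1846  21:365  22:1479  23:1921
  24:805  25:1411  26:1787  27:1476  28:1506  29:1682  30:860  31:409
  32:280  33:318  34:276  35:427  36:783  37:1017  38:1595  39:747
  40:11  41:197  42:96  43:1358  44:1741
Giant step factor: 1463^(-45) ≡ 1892 (mod 1987).
Scan 1330·1892^i mod 1987 for i = 0, 1, …:
  i=0: 1330   i=1: 818   i=2: 1770   i=3: 745
  i=4: 757   i=5: 1604   i=6: 619   i=7: 805
Match at i=7, j=24: e = 7·45 + 24 = 339.

339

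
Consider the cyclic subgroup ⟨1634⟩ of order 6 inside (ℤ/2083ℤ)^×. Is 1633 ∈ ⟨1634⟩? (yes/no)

⟨1634⟩ has order 6; its elements mod 2083 are {1, 449, 450, 1633, 1634, 2082}.
1633 is in this set.

yes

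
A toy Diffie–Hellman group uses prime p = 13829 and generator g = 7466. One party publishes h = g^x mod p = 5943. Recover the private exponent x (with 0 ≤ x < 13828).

7594

Baby-step giant-step with m = ceil(sqrt(13828)) = 118.
Baby table (7466^j mod 13829 for j=0..117):
  0:1  1:7466  2:10286  3:2839  4:9946  5:8935  6:11443  7:11705
  8:4079  9:2356  10:13237  11:5408  12:9277  13:6450  14:3122  15:6987
  16:1954  17:12798  18:5307  19:1977  20:4739  21:6792  22:11958  23:12233
  24:4862  25:12396  26:4868  27:1876  28:11268  29:5081  30:1799  31:3375
  32:1312  33:4460  34:11957  35:4767  36:8405  37:9557  38:8751  39:6770
  40:13654  41:7205  42:11549  43:1019  44:1904  45:12881  46:2680  47:12146
  48:5283  49:2570  50:6797  51:7801  52:8347  53:5228  54:6810  55:8056
  56:3775  57:648  58:11647  59:13579  60:415  61:694  62:9358  63:2720
  64:6548  65:1853  66:5498  67:3596  68:5647  69:9710  70:3242  71:4022
  72:5493  73:7753  74:9533  75:9344  76:8828  77:834  78:3594  79:4544
  80:2967  81:11393  82:11788  83:1452  84:12525  85:13781  86:1186  87:4116
  88:2018  89:6607  90:13648  91:3896  92:5149  93:11643  94:11373  95:758
  96:3167  97:11061  98:8467  99:2263  100:10349  101:3011  102:8001  103:8015
  104:1907  105:7621  106:5880  107:6834  108:7463  109:1717  110:13468  111:1429
  112:6755  113:12296  114:5034  115:10451  116:3948  117:6169
Giant step factor: 7466^(-118) ≡ 12110 (mod 13829).
Scan 5943·12110^i mod 13829 for i = 0, 1, …:
  i=0: 5943   i=1: 3614   i=2: 10584   i=3: 5068
  i=4: 378   i=5: 181   i=6: 6928   i=7: 11366
  i=8: 2223   i=9: 9296     …   i=63: 7845
  i=64: 11549
Match at i=64, j=42: x = 64·118 + 42 = 7594.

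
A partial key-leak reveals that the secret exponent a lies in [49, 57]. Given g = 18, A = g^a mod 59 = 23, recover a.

Compute 18^49 mod 59 = 14, then multiply by 18 repeatedly:
  18^49=14  18^50=16  18^51=52  18^52=51  18^53=33
  18^54=4  18^55=13  18^56=57  18^57=23
Found 23 at exponent 57.

57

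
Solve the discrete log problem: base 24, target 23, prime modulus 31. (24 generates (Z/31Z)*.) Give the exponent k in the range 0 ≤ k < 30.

Successive powers of 24 modulo 31:
  24^0=1  24^1=24  24^2=18  24^3=29  24^4=14  24^5=26
  24^6=4  24^7=3  24^8=10  24^9=23
So 24^9 ≡ 23 (mod 31), giving k = 9.

9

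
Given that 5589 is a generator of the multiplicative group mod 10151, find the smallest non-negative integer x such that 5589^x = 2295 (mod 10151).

9056

Baby-step giant-step with m = ceil(sqrt(10150)) = 101.
Baby table (5589^j mod 10151 for j=0..100):
  0:1  1:5589  2:2294  3:453  4:4218  5:3780  6:2189  7:2366
  8:6972  9:6970  10:5943  11:1355  12:449  13:2164  14:4755  15:377
  16:5796  17:2003  18:8365  19:6630  20:3920  21:3022  22:8845  23:9486
  24:8732  25:7291  26:3285  27:6857  28:3748  29:6059  30:15  31:2627
  32:3957  33:6795  34:2364  35:5945  36:2382  37:5037  38:3070  39:3040
  40:7937  41:23  42:6735  43:2007  44:268  45:5655  46:5732  47:9743
  48:3663  49:8091  50:8045  51:4726  52:712  53:176  54:9168  55:7855
  56:8671  57:1345  58:5465  59:9677  60:225  61:8952  62:8600  63:415
  64:5007  65:7967  66:5277  67:4498  68:5446  69:4996  70:7394  71:345
  72:9666  73:9803  74:4020  75:3617  76:4772  77:4031  78:4190  79:9704
  80:9014  81:9984  82:529  83:2640  84:5557  85:6164  86:8253  87:10024
  88:767  89:3041  90:3375  91:2317  92:7188  93:6225  94:4048  95:7844
  96:8098  97:6564  98:482  99:3883  100:9400
Giant step factor: 5589^(-101) ≡ 10100 (mod 10151).
Scan 2295·10100^i mod 10151 for i = 0, 1, …:
  i=0: 2295   i=1: 4767   i=2: 507   i=3: 4596
  i=4: 9228   i=5: 6469   i=6: 5064   i=7: 5662
  i=8: 5617   i=9: 7912     …   i=88: 907
  i=89: 4498
Match at i=89, j=67: x = 89·101 + 67 = 9056.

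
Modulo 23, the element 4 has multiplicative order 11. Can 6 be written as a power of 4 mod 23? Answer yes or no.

yes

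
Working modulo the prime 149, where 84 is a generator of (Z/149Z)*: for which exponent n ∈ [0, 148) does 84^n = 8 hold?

25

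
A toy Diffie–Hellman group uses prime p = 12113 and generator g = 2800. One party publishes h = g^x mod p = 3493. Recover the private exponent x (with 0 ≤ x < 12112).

12101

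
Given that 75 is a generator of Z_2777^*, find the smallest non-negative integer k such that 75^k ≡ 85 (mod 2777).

1940

Baby-step giant-step with m = ceil(sqrt(2776)) = 53.
Baby table (75^j mod 2777 for j=0..52):
  0:1  1:75  2:71  3:2548  4:2264  5:403  6:2455  7:843
  8:2131  9:1536  10:1343  11:753  12:935  13:700  14:2514  15:2491
  16:766  17:1910  18:1623  19:2314  20:1376  21:451  22:501  23:1474
  24:2247  25:1905  26:1248  27:1959  28:2521  29:239  30:1263  31:307
  32:809  33:2358  34:1899  35:798  36:1533  37:1118  38:540  39:1622
  40:2239  41:1305  42:680  43:1014  44:1071  45:2569  46:1062  47:1894
  48:423  49:1178  50:2263  51:328  52:2384
Giant step factor: 75^(-53) ≡ 2505 (mod 2777).
Scan 85·2505^i mod 2777 for i = 0, 1, …:
  i=0: 85   i=1: 1873   i=2: 1512   i=3: 2509
  i=4: 694   i=5: 68   i=6: 943   i=7: 1765
  i=8: 341   i=9: 1666     …   i=35: 824
  i=36: 809
Match at i=36, j=32: k = 36·53 + 32 = 1940.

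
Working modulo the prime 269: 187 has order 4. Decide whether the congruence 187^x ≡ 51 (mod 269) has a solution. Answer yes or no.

no

⟨187⟩ has order 4; its elements mod 269 are {1, 82, 187, 268}.
51 is not in this set.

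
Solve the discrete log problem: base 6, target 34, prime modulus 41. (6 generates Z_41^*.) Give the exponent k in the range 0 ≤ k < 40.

19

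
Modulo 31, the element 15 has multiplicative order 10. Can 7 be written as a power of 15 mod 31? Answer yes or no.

7 ∈ ⟨15⟩ iff 7^10 ≡ 1 (mod 31), since |⟨15⟩| = 10.
7^10 mod 31 = 25.
Since 25 ≠ 1, 7 does not lie in the subgroup.

no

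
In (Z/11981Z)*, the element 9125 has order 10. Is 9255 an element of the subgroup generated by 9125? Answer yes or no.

yes

9255 ∈ ⟨9125⟩ iff 9255^10 ≡ 1 (mod 11981), since |⟨9125⟩| = 10.
9255^10 mod 11981 = 1.
Since 1 = 1, 9255 lies in the subgroup.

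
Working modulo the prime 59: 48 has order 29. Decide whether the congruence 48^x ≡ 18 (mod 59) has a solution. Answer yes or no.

18 ∈ ⟨48⟩ iff 18^29 ≡ 1 (mod 59), since |⟨48⟩| = 29.
18^29 mod 59 = 58.
Since 58 ≠ 1, 18 does not lie in the subgroup.

no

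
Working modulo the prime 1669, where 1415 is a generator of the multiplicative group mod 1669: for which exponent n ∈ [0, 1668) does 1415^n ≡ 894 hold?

Baby-step giant-step with m = ceil(sqrt(1668)) = 41.
Baby table (1415^j mod 1669 for j=0..40):
  0:1  1:1415  2:1094  3:847  4:163  5:323  6:1408  7:1203
  8:1534  9:910  10:851  11:816  12:1361  13:1458  14:186  15:1157
  16:1535  17:656  18:276  19:1663  20:1524  21:112  22:1594  23:691
  24:1400  25:1566  26:1127  27:810  28:1216  29:1570  30:111  31:179
  32:1266  33:553  34:1403  35:804  36:1071  37:13  38:36  39:870
  40:997
Giant step factor: 1415^(-41) ≡ 1376 (mod 1669).
Scan 894·1376^i mod 1669 for i = 0, 1, …:
  i=0: 894   i=1: 91   i=2: 41   i=3: 1339
  i=4: 1557   i=5: 1105   i=6: 21   i=7: 523
  i=8: 309   i=9: 1258     …   i=23: 1296
  i=24: 804
Match at i=24, j=35: n = 24·41 + 35 = 1019.

1019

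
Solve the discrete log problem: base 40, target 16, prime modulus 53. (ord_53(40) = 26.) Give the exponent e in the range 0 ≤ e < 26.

24

Successive powers of 40 modulo 53:
  40^0=1  40^1=40  40^2=10  40^3=29  40^4=47  40^5=25
  40^6=46  40^7=38  40^8=36  40^9=9  40^10=42  40^11=37
  40^12=49  40^13=52  40^14=13  40^15=43  40^16=24  40^17=6
  40^18=28  40^19=7  40^20=15  40^21=17  40^22=44  40^23=11
  40^24=16
So 40^24 ≡ 16 (mod 53), giving e = 24.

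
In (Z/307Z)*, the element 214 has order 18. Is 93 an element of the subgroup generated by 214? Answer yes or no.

yes

93 ∈ ⟨214⟩ iff 93^18 ≡ 1 (mod 307), since |⟨214⟩| = 18.
93^18 mod 307 = 1.
Since 1 = 1, 93 lies in the subgroup.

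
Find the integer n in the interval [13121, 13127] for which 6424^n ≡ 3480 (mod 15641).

Compute 6424^13121 mod 15641 = 7188, then multiply by 6424 repeatedly:
  6424^13121=7188  6424^13122=3480
Found 3480 at exponent 13122.

13122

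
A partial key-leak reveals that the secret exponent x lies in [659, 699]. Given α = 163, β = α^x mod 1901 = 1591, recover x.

667

Compute 163^659 mod 1901 = 1786, then multiply by 163 repeatedly:
  163^659=1786  163^660=265  163^661=1373  163^662=1382  163^663=948
  163^664=543  163^665=1063  163^666=278  163^667=1591
Found 1591 at exponent 667.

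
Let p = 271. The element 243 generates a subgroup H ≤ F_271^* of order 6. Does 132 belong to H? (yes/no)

no

⟨243⟩ has order 6; its elements mod 271 are {1, 28, 29, 242, 243, 270}.
132 is not in this set.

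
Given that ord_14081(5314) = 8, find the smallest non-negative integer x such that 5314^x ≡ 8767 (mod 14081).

5

Successive powers of 5314 modulo 14081:
  5314^0=1  5314^1=5314  5314^2=6191  5314^3=5758  5314^4=14080  5314^5=8767
So 5314^5 ≡ 8767 (mod 14081), giving x = 5.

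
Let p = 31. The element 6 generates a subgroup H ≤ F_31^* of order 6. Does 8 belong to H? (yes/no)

8 ∈ ⟨6⟩ iff 8^6 ≡ 1 (mod 31), since |⟨6⟩| = 6.
8^6 mod 31 = 8.
Since 8 ≠ 1, 8 does not lie in the subgroup.

no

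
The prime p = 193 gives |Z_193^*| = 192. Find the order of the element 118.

The order of 118 must divide p − 1 = 192 = 2^6 · 3.
Divisors: 1, 2, 3, 4, 6, 8, 12, 16, 24, 32, 48, 64, 96, 192.
Check each in increasing order: 118^1 ≡ 118;  118^2 ≡ 28;  118^3 ≡ 23;  118^4 ≡ 12;  118^6 ≡ 143;  118^8 ≡ 144;  118^12 ≡ 184;  118^16 ≡ 85;  118^24 ≡ 81;  118^32 ≡ 84;  118^48 ≡ 192;  118^64 ≡ 108;  118^96 ≡ 1.
Smallest exponent giving 1 is 96.

96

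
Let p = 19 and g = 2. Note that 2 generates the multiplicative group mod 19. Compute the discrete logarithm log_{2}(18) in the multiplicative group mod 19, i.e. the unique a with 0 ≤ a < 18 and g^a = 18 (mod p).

9

Successive powers of 2 modulo 19:
  2^0=1  2^1=2  2^2=4  2^3=8  2^4=16  2^5=13
  2^6=7  2^7=14  2^8=9  2^9=18
So 2^9 ≡ 18 (mod 19), giving a = 9.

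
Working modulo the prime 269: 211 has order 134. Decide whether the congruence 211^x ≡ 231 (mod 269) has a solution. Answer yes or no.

yes

231 ∈ ⟨211⟩ iff 231^134 ≡ 1 (mod 269), since |⟨211⟩| = 134.
231^134 mod 269 = 1.
Since 1 = 1, 231 lies in the subgroup.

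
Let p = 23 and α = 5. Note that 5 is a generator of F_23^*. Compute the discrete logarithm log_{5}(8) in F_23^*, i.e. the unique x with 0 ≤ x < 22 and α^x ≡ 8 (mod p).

6

Successive powers of 5 modulo 23:
  5^0=1  5^1=5  5^2=2  5^3=10  5^4=4  5^5=20
  5^6=8
So 5^6 ≡ 8 (mod 23), giving x = 6.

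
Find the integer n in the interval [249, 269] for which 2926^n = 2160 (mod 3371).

260

Compute 2926^249 mod 3371 = 1087, then multiply by 2926 repeatedly:
  2926^249=1087  2926^250=1709  2926^251=1341  2926^252=3293  2926^253=1000
  2926^254=3343  2926^255=2347  2926^256=595  2926^257=1534  2926^258=1683
  2926^259=2798  2926^260=2160
Found 2160 at exponent 260.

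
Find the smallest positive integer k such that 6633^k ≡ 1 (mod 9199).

The order of 6633 must divide p − 1 = 9198 = 2 · 3^2 · 7 · 73.
Divisors: 1, 2, 3, 6, 7, 9, 14, 18, 21, 42, 63, 73, 126, 146, 219, 438, 511, 657, 1022, 1314, 1533, 3066, 4599, 9198.
Check each in increasing order: 6633^1 ≡ 6633;  6633^2 ≡ 7071;  6633^3 ≡ 5441;  6633^6 ≡ 2099;  6633^7 ≡ 4580;  6633^9 ≡ 4700;  6633^14 ≡ 2680;  6633^18 ≡ 3201;  6633^21 ≡ 2934;  6633^42 ≡ 7291;  6633^63 ≡ 4119;  6633^73 ≡ 6851;  6633^126 ≡ 3205;  6633^146 ≡ 2903;  6633^219 ≡ 215;  6633^438 ≡ 230;  6633^511 ≡ 2701;  6633^657 ≡ 3455;  6633^1022 ≡ 594;  6633^1314 ≡ 5922;  6633^1533 ≡ 3768;  6633^3066 ≡ 3767;  6633^4599 ≡ 9198;  6633^9198 ≡ 1.
Smallest exponent giving 1 is 9198.

9198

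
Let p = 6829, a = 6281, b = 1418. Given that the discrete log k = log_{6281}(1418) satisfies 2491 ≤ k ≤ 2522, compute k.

2493

Compute 6281^2491 mod 6829 = 2771, then multiply by 6281 repeatedly:
  6281^2491=2771  6281^2492=4359  6281^2493=1418
Found 1418 at exponent 2493.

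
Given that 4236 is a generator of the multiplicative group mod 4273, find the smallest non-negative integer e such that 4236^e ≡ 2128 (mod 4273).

2599

Baby-step giant-step with m = ceil(sqrt(4272)) = 66.
Baby table (4236^j mod 4273 for j=0..65):
  0:1  1:4236  2:1369  3:623  4:2587  5:2560  6:3559  7:780
  8:1051  9:3843  10:3091  11:1004  12:1309  13:2843  14:1634  15:3637
  16:2167  17:1008  18:1161  19:4046  20:4126  21:1166  22:3861  23:2425
  24:8  25:3977  26:2406  27:711  28:3604  29:3388  30:2834  31:1967
  32:4135  33:833  34:3363  35:3759  36:1926  37:1379  38:253  39:3458
  40:244  41:3791  42:742  43:2457  44:3097  45:782  46:977  47:2308
  48:64  49:1905  50:2156  51:1415  52:3194  53:1466  54:1307  55:2917
  56:3169  57:2391  58:1266  59:161  60:2589  61:2486  62:2024  63:2026
  64:1952  65:417
Giant step factor: 4236^(-66) ≡ 4088 (mod 4273).
Scan 2128·4088^i mod 4273 for i = 0, 1, …:
  i=0: 2128   i=1: 3709   i=2: 1788   i=3: 2514
  i=4: 667   i=5: 522   i=6: 1709   i=7: 37
  i=8: 1701   i=9: 1517     …   i=38: 3420
  i=39: 3977
Match at i=39, j=25: e = 39·66 + 25 = 2599.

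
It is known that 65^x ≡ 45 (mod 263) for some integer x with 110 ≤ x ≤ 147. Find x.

Compute 65^110 mod 263 = 4, then multiply by 65 repeatedly:
  65^110=4  65^111=260  65^112=68  65^113=212  65^114=104
  65^115=185  65^116=190  65^117=252  65^118=74  65^119=76
  65^120=206  65^121=240  65^122=83  65^123=135  65^124=96
  65^125=191  65^126=54  65^127=91  65^128=129  65^129=232
  65^130=89  65^131=262  65^132=198  65^133=246  65^134=210
  65^135=237  65^136=151  65^137=84  65^138=200  65^139=113
  65^140=244  65^141=80  65^142=203  65^143=45
Found 45 at exponent 143.

143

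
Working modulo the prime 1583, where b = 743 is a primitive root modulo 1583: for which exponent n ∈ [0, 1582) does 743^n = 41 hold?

Baby-step giant-step with m = ceil(sqrt(1582)) = 40.
Baby table (743^j mod 1583 for j=0..39):
  0:1  1:743  2:1165  3:1277  4:594  5:1268  6:239  7:281
  8:1410  9:1267  10:1079  11:699  12:133  13:673  14:1394  15:460
  16:1435  17:846  18:127  19:964  20:736  21:713  22:1037  23:1153
  24:276  25:861  26:191  27:1026  28:895  29:125  30:1061  31:1572
  32:1325  33:1432  34:200  35:1381  36:299  37:537  38:75  39:320
Giant step factor: 743^(-40) ≡ 1343 (mod 1583).
Scan 41·1343^i mod 1583 for i = 0, 1, …:
  i=0: 41   i=1: 1241   i=2: 1347   i=3: 1235
  i=4: 1204   i=5: 729   i=6: 753   i=7: 1325
Match at i=7, j=32: n = 7·40 + 32 = 312.

312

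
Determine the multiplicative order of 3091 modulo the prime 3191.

The order of 3091 must divide p − 1 = 3190 = 2 · 5 · 11 · 29.
Divisors: 1, 2, 5, 10, 11, 22, 29, 55, 58, 110, 145, 290, 319, 638, 1595, 3190.
Check each in increasing order: 3091^1 ≡ 3091;  3091^2 ≡ 427;  3091^5 ≡ 474;  3091^10 ≡ 1306;  3091^11 ≡ 231;  3091^22 ≡ 2305;  3091^29 ≡ 3190;  3091^55 ≡ 2310;  3091^58 ≡ 1.
Smallest exponent giving 1 is 58.

58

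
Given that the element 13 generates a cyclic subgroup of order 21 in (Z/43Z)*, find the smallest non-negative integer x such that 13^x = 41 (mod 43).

12

Successive powers of 13 modulo 43:
  13^0=1  13^1=13  13^2=40  13^3=4  13^4=9  13^5=31
  13^6=16  13^7=36  13^8=38  13^9=21  13^10=15  13^11=23
  13^12=41
So 13^12 ≡ 41 (mod 43), giving x = 12.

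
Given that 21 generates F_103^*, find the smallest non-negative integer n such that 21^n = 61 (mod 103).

72

Baby-step giant-step with m = ceil(sqrt(102)) = 11.
Baby table (21^j mod 103 for j=0..10):
  0:1  1:21  2:29  3:94  4:17  5:48  6:81  7:53
  8:83  9:95  10:38
Giant step factor: 21^(-11) ≡ 99 (mod 103).
Scan 61·99^i mod 103 for i = 0, 1, …:
  i=0: 61   i=1: 65   i=2: 49   i=3: 10
  i=4: 63   i=5: 57   i=6: 81
Match at i=6, j=6: n = 6·11 + 6 = 72.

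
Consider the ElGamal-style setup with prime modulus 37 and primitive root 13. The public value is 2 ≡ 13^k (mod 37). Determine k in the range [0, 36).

23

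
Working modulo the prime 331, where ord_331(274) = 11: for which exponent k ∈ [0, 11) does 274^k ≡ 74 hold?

Successive powers of 274 modulo 331:
  274^0=1  274^1=274  274^2=270  274^3=167  274^4=80  274^5=74
So 274^5 ≡ 74 (mod 331), giving k = 5.

5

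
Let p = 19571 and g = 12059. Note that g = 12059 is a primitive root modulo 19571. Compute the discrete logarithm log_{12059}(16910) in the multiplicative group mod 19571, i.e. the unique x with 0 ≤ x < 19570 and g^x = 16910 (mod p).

Baby-step giant-step with m = ceil(sqrt(19570)) = 140.
Baby table (12059^j mod 19571 for j=0..139):
  0:1  1:12059  2:6951  3:19087  4:15173  5:1928  6:18975  7:14964
  8:6256  9:14470  10:18265  11:5601  12:2938  13:5832  14:9485  15:6691
  16:15107  17:8445  18:10342  19:7766  20:2959  21:4648  22:18459  23:16098
  24:1033  25:9791  26:17397  27:8874  28:16909  29:14953  30:10604  31:16293
  32:4018  33:14837  34:1301  35:12388  36:1449  37:16159  38:12505  39:3240
  40:7444  41:14590  42:17091  43:17739  44:3571  45:6489  46:5993  47:13455
  48:10255  49:15467  50:4923  51:7614  52:9665  53:4930  54:13743  55:19180
  56:1542  57:2528  58:13105  59:16941  60:9421  61:17755  62:805  63:279
  64:17820  65:1800  66:1961  67:5931  68:9495  69:9855  70:6333  71:3605
  72:5504  73:7475  74:16570  75:17291  76:2735  77:4230  78:7544  79:7088
  80:7635  81:8481  82:13904  83:3579  84:5106  85:2888  86:9583  87:14213
  88:11320  89:155  90:9900  91:1000  92:3264  93:3295  94:5275  95:5475
  96:10042  97:10701  98:11756  99:12851  100:7031  101:5257  102:3694  103:2350
  104:19413  105:12636  106:17289  107:17759  108:9899  109:8512  110:15884  111:3779
  112:9673  113:3547  114:10638  115:15308  116:5500  117:17952  118:8337  119:19227
  120:756  121:16089  122:9928  123:5945  124:2182  125:9314  126:19128  127:746
  128:12925  129:18702  130:10785  131:7020  132:9605  133:5517  134:7674  135:9078
  136:10999  137:4274  138:9723  139:19367
Giant step factor: 12059^(-140) ≡ 3540 (mod 19571).
Scan 16910·3540^i mod 19571 for i = 0, 1, …:
  i=0: 16910   i=1: 13282   i=2: 8738   i=3: 10340
  i=4: 5830   i=5: 10366   i=6: 15   i=7: 13958
  i=8: 14116   i=9: 5877     …   i=66: 1638
  i=67: 5504
Match at i=67, j=72: x = 67·140 + 72 = 9452.

9452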